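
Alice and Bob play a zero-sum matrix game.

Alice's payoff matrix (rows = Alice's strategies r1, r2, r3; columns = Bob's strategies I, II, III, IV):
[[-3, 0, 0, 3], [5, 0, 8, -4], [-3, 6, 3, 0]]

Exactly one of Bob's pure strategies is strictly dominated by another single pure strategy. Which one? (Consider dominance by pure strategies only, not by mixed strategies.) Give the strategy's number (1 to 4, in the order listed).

3

Bob prefers columns that give Alice less. Compare III with I: -3 < 0, 5 < 8, -3 < 3.
So I strictly dominates III for Bob; III is strictly dominated.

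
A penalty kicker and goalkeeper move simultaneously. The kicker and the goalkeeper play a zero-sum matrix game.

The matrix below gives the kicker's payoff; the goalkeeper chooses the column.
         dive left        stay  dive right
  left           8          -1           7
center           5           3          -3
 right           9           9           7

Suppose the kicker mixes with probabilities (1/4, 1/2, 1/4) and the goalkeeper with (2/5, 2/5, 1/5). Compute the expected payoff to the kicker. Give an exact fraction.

Against (2/5, 2/5, 1/5), each row's expected payoff is left: 21/5; center: 13/5; right: 43/5.
Taking the (1/4, 1/2, 1/4)-weighted average: (1/4)·(21/5) + (1/2)·(13/5) + (1/4)·(43/5) = 9/2.

9/2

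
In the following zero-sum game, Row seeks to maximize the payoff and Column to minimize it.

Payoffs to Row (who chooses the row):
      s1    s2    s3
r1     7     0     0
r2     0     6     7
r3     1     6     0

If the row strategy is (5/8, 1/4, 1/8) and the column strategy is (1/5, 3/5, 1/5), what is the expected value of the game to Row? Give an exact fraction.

Against (1/5, 3/5, 1/5), each row's expected payoff is r1: 7/5; r2: 5; r3: 19/5.
Taking the (5/8, 1/4, 1/8)-weighted average: (5/8)·(7/5) + (1/4)·(5) + (1/8)·(19/5) = 13/5.

13/5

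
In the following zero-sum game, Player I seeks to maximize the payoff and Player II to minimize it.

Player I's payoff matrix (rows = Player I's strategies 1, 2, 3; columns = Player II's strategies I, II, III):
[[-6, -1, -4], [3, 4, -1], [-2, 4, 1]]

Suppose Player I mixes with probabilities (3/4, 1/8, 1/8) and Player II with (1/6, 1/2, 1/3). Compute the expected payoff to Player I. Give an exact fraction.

-77/48

Against (1/6, 1/2, 1/3), each row's expected payoff is 1: -17/6; 2: 13/6; 3: 2.
Taking the (3/4, 1/8, 1/8)-weighted average: (3/4)·(-17/6) + (1/8)·(13/6) + (1/8)·(2) = -77/48.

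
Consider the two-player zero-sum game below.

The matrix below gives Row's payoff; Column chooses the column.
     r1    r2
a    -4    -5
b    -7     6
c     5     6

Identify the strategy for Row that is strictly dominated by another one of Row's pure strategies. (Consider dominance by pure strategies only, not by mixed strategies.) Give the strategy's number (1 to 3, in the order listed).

1

Compare a with c: 5 > -4, 6 > -5.
So c strictly dominates a for Row; a is strictly dominated.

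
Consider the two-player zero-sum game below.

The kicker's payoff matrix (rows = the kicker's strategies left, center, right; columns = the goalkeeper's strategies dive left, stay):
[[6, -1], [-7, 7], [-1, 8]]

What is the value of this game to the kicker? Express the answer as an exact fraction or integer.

Row center is strictly dominated by row right, so the kicker never plays it.
The remaining 2×2 game on (left, right) × (dive left, stay) has no saddle point. Let the kicker play left with probability p; indifference gives 6p − (1−p) = −p + 8(1−p), so p = 9/16.
Similarly the goalkeeper's optimal q on dive left is 9/16, and the value is 6·(9/16) + (-1)·(7/16) = 47/16.

47/16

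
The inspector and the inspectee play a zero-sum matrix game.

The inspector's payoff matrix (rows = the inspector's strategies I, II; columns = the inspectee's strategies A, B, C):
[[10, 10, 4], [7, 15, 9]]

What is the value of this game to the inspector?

Column B is strictly dominated by C for the inspectee (it gives the inspector more in every row).
The remaining 2×2 game on (I, II) × (A, C) has no saddle point. Let the inspector play I with probability p; indifference gives 10p + 7(1−p) = 4p + 9(1−p), so p = 1/4.
Similarly the inspectee's optimal q on A is 5/8, and the value is 10·(5/8) + (4)·(3/8) = 31/4.

31/4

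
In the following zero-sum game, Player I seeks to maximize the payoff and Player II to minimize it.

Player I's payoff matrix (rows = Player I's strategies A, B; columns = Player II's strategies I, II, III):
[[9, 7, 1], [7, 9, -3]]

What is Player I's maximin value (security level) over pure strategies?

1

The worst-case payoff for each row is A: 1, B: -3.
The best of these is 1.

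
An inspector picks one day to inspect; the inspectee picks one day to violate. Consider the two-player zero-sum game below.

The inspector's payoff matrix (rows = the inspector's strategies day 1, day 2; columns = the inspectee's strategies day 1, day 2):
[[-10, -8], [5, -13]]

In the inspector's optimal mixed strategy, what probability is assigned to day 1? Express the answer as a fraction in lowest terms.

Row minima are -10 and -13, so the inspector's maximin is -10; column maxima are 5 and -8, so the inspectee's minimax is -8. These differ, so the equilibrium is in mixed strategies.
Let the inspector play day 1 with probability p. The inspectee is indifferent when −10p + 5(1−p) = −8p − 13(1−p), giving p = 9/10.

9/10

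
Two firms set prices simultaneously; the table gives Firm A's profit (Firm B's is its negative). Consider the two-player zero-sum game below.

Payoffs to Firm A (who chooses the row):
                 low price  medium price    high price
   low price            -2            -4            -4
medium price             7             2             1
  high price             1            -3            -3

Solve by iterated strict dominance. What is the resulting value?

1

Column low price is strictly dominated by medium price for Firm B (-4<-2, 2<7, -3<1); eliminate low price.
Row high price is strictly dominated by row medium price (2>-3, 1>-3); eliminate high price.
Row low price is strictly dominated by row medium price (2>-4, 1>-4); eliminate low price.
Column medium price is strictly dominated by high price for Firm B (1<2); eliminate medium price.
Only (medium price, high price) remains, with payoff 1.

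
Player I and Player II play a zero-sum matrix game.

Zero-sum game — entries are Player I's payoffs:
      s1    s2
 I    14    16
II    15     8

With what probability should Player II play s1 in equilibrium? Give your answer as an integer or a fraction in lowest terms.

8/9

Row minima are 14 and 8, so Player I's maximin is 14; column maxima are 15 and 16, so Player II's minimax is 15. These differ, so the equilibrium is in mixed strategies.
Let Player II play s1 with probability q. Player I is indifferent when 14q + 16(1−q) = 15q + 8(1−q), giving q = 8/9.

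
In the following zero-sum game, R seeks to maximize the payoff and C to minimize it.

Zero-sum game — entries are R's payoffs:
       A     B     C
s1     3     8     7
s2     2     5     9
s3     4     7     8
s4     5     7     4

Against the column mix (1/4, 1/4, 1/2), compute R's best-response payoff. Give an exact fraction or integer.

s1: (3)·(1/4) + (8)·(1/4) + (7)·(1/2) = 25/4.
s2: (2)·(1/4) + (5)·(1/4) + (9)·(1/2) = 25/4.
s3: (4)·(1/4) + (7)·(1/4) + (8)·(1/2) = 27/4.
s4: (5)·(1/4) + (7)·(1/4) + (4)·(1/2) = 5.
The best pure response is s3 with expected payoff 27/4.

27/4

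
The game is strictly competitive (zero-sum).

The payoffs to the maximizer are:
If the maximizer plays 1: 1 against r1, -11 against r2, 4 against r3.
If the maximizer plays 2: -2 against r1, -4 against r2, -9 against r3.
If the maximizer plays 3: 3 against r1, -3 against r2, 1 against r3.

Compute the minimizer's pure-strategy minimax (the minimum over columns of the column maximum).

-3

The worst case (largest entry) in each column is r1: 3, r2: -3, r3: 4.
The best (smallest) of these is -3.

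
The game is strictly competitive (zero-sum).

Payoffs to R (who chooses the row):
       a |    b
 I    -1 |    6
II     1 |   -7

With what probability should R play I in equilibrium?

8/15

Row minima are -1 and -7, so R's maximin is -1; column maxima are 1 and 6, so C's minimax is 1. These differ, so the equilibrium is in mixed strategies.
Let R play I with probability p. C is indifferent when −p + (1−p) = 6p − 7(1−p), giving p = 8/15.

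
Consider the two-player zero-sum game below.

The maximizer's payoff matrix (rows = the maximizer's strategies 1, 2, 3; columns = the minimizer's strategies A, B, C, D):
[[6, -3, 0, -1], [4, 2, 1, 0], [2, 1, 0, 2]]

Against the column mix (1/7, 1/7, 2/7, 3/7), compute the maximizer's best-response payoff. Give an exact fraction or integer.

9/7

1: (6)·(1/7) + (-3)·(1/7) + (0)·(2/7) + (-1)·(3/7) = 0.
2: (4)·(1/7) + (2)·(1/7) + (1)·(2/7) + (0)·(3/7) = 8/7.
3: (2)·(1/7) + (1)·(1/7) + (0)·(2/7) + (2)·(3/7) = 9/7.
The best pure response is 3 with expected payoff 9/7.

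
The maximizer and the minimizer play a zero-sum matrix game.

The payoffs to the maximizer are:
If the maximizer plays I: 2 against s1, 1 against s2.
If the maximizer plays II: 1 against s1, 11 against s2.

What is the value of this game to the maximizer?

21/11

Row minima are 1 and 1, so the maximizer's maximin is 1; column maxima are 2 and 11, so the minimizer's minimax is 2. These differ, so the equilibrium is in mixed strategies.
Let the maximizer play I with probability p. The minimizer is indifferent when 2p + (1−p) = p + 11(1−p), giving p = 10/11.
Let the minimizer play s1 with probability q. The maximizer is indifferent when 2q + (1−q) = q + 11(1−q), giving q = 10/11.
The value is 2·(10/11) + (1)·(1/11) = 21/11.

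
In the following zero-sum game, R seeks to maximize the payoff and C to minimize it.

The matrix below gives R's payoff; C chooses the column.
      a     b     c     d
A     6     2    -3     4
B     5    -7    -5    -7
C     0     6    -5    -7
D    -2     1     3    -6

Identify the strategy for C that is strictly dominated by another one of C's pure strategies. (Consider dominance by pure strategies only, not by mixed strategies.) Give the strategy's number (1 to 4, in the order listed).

C prefers columns that give R less. Compare a with d: 4 < 6, -7 < 5, -7 < 0, -6 < -2.
So d strictly dominates a for C; a is strictly dominated.

1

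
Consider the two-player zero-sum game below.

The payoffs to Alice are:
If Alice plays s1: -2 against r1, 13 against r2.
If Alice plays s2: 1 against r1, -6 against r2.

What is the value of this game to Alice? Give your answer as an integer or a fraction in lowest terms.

Row minima are -2 and -6, so Alice's maximin is -2; column maxima are 1 and 13, so Bob's minimax is 1. These differ, so the equilibrium is in mixed strategies.
Let Alice play s1 with probability p. Bob is indifferent when −2p + (1−p) = 13p − 6(1−p), giving p = 7/22.
Let Bob play r1 with probability q. Alice is indifferent when −2q + 13(1−q) = q − 6(1−q), giving q = 19/22.
The value is -2·(19/22) + (13)·(3/22) = 1/22.

1/22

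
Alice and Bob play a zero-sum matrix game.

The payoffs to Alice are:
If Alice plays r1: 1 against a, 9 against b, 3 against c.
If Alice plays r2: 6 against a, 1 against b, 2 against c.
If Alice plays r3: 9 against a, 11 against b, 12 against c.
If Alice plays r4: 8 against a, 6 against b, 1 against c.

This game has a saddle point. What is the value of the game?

Row minima: 1, 1, 9, 1 → Alice's maximin is 9.
Column maxima: 9, 11, 12 → Bob's minimax is 9.
They coincide at (r3, a), so the value is 9.

9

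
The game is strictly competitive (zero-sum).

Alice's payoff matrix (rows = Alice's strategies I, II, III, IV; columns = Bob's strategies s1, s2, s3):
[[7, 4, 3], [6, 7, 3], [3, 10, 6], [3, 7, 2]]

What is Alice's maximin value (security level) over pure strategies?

The worst-case payoff for each row is I: 3, II: 3, III: 3, IV: 2.
The best of these is 3.

3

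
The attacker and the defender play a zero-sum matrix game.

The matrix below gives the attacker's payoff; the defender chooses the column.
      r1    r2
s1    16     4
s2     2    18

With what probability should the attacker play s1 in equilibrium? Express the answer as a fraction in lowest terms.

4/7

Row minima are 4 and 2, so the attacker's maximin is 4; column maxima are 16 and 18, so the defender's minimax is 16. These differ, so the equilibrium is in mixed strategies.
Let the attacker play s1 with probability p. The defender is indifferent when 16p + 2(1−p) = 4p + 18(1−p), giving p = 4/7.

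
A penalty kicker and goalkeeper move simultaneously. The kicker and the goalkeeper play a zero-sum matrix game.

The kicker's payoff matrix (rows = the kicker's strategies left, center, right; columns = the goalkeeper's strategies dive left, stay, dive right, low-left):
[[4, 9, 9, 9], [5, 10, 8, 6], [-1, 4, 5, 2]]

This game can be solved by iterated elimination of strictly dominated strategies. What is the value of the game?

5

Row right is strictly dominated by row left (4>-1, 9>4, 9>5, 9>2); eliminate right.
Column low-left is strictly dominated by dive left for the goalkeeper (4<9, 5<6); eliminate low-left.
Column dive right is strictly dominated by dive left for the goalkeeper (4<9, 5<8); eliminate dive right.
Row left is strictly dominated by row center (5>4, 10>9); eliminate left.
Column stay is strictly dominated by dive left for the goalkeeper (5<10); eliminate stay.
Only (center, dive left) remains, with payoff 5.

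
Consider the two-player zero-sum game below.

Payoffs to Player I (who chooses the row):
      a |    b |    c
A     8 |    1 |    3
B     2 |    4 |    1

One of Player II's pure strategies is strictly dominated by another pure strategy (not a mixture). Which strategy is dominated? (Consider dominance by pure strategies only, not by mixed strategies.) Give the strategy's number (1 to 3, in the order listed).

Player II prefers columns that give Player I less. Compare a with c: 3 < 8, 1 < 2.
So c strictly dominates a for Player II; a is strictly dominated.

1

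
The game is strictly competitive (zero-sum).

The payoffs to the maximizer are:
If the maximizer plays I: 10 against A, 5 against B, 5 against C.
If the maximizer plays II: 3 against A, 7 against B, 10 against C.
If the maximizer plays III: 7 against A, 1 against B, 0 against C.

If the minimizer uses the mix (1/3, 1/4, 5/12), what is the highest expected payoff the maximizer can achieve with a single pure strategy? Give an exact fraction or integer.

I: (10)·(1/3) + (5)·(1/4) + (5)·(5/12) = 20/3.
II: (3)·(1/3) + (7)·(1/4) + (10)·(5/12) = 83/12.
III: (7)·(1/3) + (1)·(1/4) + (0)·(5/12) = 31/12.
The best pure response is II with expected payoff 83/12.

83/12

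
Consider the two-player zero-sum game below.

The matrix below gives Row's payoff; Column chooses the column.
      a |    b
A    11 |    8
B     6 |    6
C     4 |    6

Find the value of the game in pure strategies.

8

Row minima: 8, 6, 4 → Row's maximin is 8.
Column maxima: 11, 8 → Column's minimax is 8.
They coincide at (A, b), so the value is 8.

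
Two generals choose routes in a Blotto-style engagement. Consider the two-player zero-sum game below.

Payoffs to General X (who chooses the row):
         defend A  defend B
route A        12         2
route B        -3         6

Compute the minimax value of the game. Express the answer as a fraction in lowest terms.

Row minima are 2 and -3, so General X's maximin is 2; column maxima are 12 and 6, so General Y's minimax is 6. These differ, so the equilibrium is in mixed strategies.
Let General X play route A with probability p. General Y is indifferent when 12p − 3(1−p) = 2p + 6(1−p), giving p = 9/19.
Let General Y play defend A with probability q. General X is indifferent when 12q + 2(1−q) = −3q + 6(1−q), giving q = 4/19.
The value is 12·(4/19) + (2)·(15/19) = 78/19.

78/19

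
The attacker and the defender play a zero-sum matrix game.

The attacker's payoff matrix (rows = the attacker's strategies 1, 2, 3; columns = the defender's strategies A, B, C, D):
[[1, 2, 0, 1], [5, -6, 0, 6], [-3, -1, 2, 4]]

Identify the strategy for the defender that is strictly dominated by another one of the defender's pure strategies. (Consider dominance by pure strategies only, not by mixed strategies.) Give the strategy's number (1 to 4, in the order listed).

The defender prefers columns that give the attacker less. Compare D with C: 0 < 1, 0 < 6, 2 < 4.
So C strictly dominates D for the defender; D is strictly dominated.

4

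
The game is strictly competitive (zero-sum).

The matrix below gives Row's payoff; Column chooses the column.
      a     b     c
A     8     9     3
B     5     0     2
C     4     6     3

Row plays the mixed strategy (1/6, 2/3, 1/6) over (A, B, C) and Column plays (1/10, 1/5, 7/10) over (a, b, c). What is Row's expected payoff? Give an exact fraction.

8/3

Against (1/10, 1/5, 7/10), each row's expected payoff is A: 47/10; B: 19/10; C: 37/10.
Taking the (1/6, 2/3, 1/6)-weighted average: (1/6)·(47/10) + (2/3)·(19/10) + (1/6)·(37/10) = 8/3.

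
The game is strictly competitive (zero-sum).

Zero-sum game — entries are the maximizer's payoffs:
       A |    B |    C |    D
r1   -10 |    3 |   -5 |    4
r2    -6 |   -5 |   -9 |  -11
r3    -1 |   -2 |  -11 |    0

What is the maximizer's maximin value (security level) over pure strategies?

-10

The worst-case payoff for each row is r1: -10, r2: -11, r3: -11.
The best of these is -10.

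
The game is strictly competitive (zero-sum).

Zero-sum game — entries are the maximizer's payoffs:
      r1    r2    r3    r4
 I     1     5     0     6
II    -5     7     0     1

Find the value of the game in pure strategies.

0

Row minima: 0, -5 → the maximizer's maximin is 0.
Column maxima: 1, 7, 0, 6 → the minimizer's minimax is 0.
They coincide at (I, r3), so the value is 0.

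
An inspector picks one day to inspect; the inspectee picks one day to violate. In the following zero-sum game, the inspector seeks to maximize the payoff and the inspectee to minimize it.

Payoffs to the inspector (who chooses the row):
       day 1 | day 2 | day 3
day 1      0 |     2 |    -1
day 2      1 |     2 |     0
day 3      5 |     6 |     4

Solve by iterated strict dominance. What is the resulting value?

4

Row day 1 is strictly dominated by row day 3 (5>0, 6>2, 4>-1); eliminate day 1.
Column day 2 is strictly dominated by day 1 for the inspectee (1<2, 5<6); eliminate day 2.
Column day 1 is strictly dominated by day 3 for the inspectee (0<1, 4<5); eliminate day 1.
Row day 2 is strictly dominated by row day 3 (4>0); eliminate day 2.
Only (day 3, day 3) remains, with payoff 4.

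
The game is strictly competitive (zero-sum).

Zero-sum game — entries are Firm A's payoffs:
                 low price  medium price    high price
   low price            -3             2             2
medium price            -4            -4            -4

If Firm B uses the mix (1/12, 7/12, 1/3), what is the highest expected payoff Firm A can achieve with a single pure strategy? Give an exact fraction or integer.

low price: (-3)·(1/12) + (2)·(7/12) + (2)·(1/3) = 19/12.
medium price: (-4)·(1/12) + (-4)·(7/12) + (-4)·(1/3) = -4.
The best pure response is low price with expected payoff 19/12.

19/12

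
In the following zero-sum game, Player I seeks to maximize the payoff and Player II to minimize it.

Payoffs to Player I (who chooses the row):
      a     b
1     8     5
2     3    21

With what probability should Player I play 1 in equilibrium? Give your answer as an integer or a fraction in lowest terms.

6/7

Row minima are 5 and 3, so Player I's maximin is 5; column maxima are 8 and 21, so Player II's minimax is 8. These differ, so the equilibrium is in mixed strategies.
Let Player I play 1 with probability p. Player II is indifferent when 8p + 3(1−p) = 5p + 21(1−p), giving p = 6/7.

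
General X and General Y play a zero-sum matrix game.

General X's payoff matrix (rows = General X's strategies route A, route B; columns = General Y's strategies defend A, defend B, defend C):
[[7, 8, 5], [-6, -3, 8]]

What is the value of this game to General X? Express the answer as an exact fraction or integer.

Column defend B is strictly dominated by defend A for General Y (it gives General X more in every row).
The remaining 2×2 game on (route A, route B) × (defend A, defend C) has no saddle point. Let General X play route A with probability p; indifference gives 7p − 6(1−p) = 5p + 8(1−p), so p = 7/8.
Similarly General Y's optimal q on defend A is 3/16, and the value is 7·(3/16) + (5)·(13/16) = 43/8.

43/8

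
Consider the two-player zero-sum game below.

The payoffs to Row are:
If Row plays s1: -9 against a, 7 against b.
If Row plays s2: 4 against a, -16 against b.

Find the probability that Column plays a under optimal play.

Row minima are -9 and -16, so Row's maximin is -9; column maxima are 4 and 7, so Column's minimax is 4. These differ, so the equilibrium is in mixed strategies.
Let Column play a with probability q. Row is indifferent when −9q + 7(1−q) = 4q − 16(1−q), giving q = 23/36.

23/36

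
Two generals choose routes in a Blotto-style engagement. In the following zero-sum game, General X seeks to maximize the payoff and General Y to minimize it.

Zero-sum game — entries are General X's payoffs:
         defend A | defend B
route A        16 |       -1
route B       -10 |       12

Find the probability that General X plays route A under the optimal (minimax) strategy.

Row minima are -1 and -10, so General X's maximin is -1; column maxima are 16 and 12, so General Y's minimax is 12. These differ, so the equilibrium is in mixed strategies.
Let General X play route A with probability p. General Y is indifferent when 16p − 10(1−p) = −p + 12(1−p), giving p = 22/39.

22/39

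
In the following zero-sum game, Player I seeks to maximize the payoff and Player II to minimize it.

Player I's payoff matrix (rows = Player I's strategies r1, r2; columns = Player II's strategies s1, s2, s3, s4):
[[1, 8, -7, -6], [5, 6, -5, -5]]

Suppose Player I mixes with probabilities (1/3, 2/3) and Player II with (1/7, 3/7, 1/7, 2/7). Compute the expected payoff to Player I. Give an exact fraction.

Against (1/7, 3/7, 1/7, 2/7), each row's expected payoff is r1: 6/7; r2: 8/7.
Taking the (1/3, 2/3)-weighted average: (1/3)·(6/7) + (2/3)·(8/7) = 22/21.

22/21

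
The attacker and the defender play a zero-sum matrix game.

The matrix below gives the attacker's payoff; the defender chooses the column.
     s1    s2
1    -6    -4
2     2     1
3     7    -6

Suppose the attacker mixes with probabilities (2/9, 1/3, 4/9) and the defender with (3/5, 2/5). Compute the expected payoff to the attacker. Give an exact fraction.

Against (3/5, 2/5), each row's expected payoff is 1: -26/5; 2: 8/5; 3: 9/5.
Taking the (2/9, 1/3, 4/9)-weighted average: (2/9)·(-26/5) + (1/3)·(8/5) + (4/9)·(9/5) = 8/45.

8/45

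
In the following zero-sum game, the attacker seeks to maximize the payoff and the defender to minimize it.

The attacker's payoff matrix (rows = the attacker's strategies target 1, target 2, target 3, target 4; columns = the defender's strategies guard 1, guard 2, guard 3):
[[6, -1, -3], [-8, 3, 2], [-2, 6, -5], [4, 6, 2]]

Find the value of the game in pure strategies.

2

Row minima: -3, -8, -5, 2 → the attacker's maximin is 2.
Column maxima: 6, 6, 2 → the defender's minimax is 2.
They coincide at (target 4, guard 3), so the value is 2.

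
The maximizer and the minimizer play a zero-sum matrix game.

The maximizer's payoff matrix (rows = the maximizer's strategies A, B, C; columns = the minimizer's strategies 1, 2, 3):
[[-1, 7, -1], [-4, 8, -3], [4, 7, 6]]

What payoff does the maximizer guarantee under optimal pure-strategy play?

Row minima: -1, -4, 4 → the maximizer's maximin is 4.
Column maxima: 4, 8, 6 → the minimizer's minimax is 4.
They coincide at (C, 1), so the value is 4.

4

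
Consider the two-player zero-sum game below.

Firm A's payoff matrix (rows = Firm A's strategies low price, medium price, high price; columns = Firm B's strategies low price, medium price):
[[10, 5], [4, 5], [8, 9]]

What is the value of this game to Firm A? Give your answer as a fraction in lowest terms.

25/3

Row medium price is strictly dominated by row high price, so Firm A never plays it.
The remaining 2×2 game on (low price, high price) × (low price, medium price) has no saddle point. Let Firm A play low price with probability p; indifference gives 10p + 8(1−p) = 5p + 9(1−p), so p = 1/6.
Similarly Firm B's optimal q on low price is 2/3, and the value is 10·(2/3) + (5)·(1/3) = 25/3.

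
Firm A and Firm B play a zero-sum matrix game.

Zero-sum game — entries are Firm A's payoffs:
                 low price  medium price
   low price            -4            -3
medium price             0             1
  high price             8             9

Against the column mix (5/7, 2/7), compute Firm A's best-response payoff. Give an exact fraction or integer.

58/7

low price: (-4)·(5/7) + (-3)·(2/7) = -26/7.
medium price: (0)·(5/7) + (1)·(2/7) = 2/7.
high price: (8)·(5/7) + (9)·(2/7) = 58/7.
The best pure response is high price with expected payoff 58/7.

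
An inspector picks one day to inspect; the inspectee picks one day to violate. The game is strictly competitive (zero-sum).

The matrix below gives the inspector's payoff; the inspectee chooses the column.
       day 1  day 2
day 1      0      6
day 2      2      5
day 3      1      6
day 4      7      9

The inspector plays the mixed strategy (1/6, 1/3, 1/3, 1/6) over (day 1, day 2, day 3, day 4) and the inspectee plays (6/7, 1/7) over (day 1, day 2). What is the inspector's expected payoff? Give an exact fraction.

Against (6/7, 1/7), each row's expected payoff is day 1: 6/7; day 2: 17/7; day 3: 12/7; day 4: 51/7.
Taking the (1/6, 1/3, 1/3, 1/6)-weighted average: (1/6)·(6/7) + (1/3)·(17/7) + (1/3)·(12/7) + (1/6)·(51/7) = 115/42.

115/42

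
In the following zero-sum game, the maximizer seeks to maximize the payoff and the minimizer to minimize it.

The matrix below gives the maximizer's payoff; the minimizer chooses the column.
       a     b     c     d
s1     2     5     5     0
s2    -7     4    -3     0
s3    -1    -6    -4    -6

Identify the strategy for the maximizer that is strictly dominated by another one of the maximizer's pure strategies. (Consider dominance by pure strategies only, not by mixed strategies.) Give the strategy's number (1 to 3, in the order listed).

3

Compare s3 with s1: 2 > -1, 5 > -6, 5 > -4, 0 > -6.
So s1 strictly dominates s3 for the maximizer; s3 is strictly dominated.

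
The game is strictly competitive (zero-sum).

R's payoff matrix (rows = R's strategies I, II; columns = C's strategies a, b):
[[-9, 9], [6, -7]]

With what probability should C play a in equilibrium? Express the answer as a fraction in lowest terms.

Row minima are -9 and -7, so R's maximin is -7; column maxima are 6 and 9, so C's minimax is 6. These differ, so the equilibrium is in mixed strategies.
Let C play a with probability q. R is indifferent when −9q + 9(1−q) = 6q − 7(1−q), giving q = 16/31.

16/31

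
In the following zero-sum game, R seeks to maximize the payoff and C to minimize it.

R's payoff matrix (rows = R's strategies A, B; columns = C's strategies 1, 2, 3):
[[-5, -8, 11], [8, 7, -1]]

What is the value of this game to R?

Column 1 is strictly dominated by 2 for C (it gives R more in every row).
The remaining 2×2 game on (A, B) × (2, 3) has no saddle point. Let R play A with probability p; indifference gives −8p + 7(1−p) = 11p − (1−p), so p = 8/27.
Similarly C's optimal q on 2 is 4/9, and the value is -8·(4/9) + (11)·(5/9) = 23/9.

23/9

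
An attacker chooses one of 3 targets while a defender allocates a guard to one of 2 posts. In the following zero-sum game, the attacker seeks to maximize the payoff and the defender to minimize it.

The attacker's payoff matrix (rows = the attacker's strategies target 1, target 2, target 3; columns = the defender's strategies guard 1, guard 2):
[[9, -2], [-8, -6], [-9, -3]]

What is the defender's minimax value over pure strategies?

-2

The worst case (largest entry) in each column is guard 1: 9, guard 2: -2.
The best (smallest) of these is -2.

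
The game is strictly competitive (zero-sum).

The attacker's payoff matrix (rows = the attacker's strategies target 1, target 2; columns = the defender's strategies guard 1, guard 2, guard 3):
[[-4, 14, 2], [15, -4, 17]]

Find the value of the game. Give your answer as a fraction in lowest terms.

Column guard 3 is strictly dominated by guard 1 for the defender (it gives the attacker more in every row).
The remaining 2×2 game on (target 1, target 2) × (guard 1, guard 2) has no saddle point. Let the attacker play target 1 with probability p; indifference gives −4p + 15(1−p) = 14p − 4(1−p), so p = 19/37.
Similarly the defender's optimal q on guard 1 is 18/37, and the value is -4·(18/37) + (14)·(19/37) = 194/37.

194/37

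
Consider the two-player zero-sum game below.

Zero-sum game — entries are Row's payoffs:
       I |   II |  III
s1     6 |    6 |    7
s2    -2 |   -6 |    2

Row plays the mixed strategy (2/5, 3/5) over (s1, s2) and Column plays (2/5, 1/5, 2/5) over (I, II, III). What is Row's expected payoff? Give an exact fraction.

Against (2/5, 1/5, 2/5), each row's expected payoff is s1: 32/5; s2: -6/5.
Taking the (2/5, 3/5)-weighted average: (2/5)·(32/5) + (3/5)·(-6/5) = 46/25.

46/25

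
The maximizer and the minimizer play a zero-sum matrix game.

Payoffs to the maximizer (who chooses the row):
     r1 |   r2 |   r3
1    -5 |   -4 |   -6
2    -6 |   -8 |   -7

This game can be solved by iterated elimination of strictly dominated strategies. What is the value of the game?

-6

Row 2 is strictly dominated by row 1 (-5>-6, -4>-8, -6>-7); eliminate 2.
Column r1 is strictly dominated by r3 for the minimizer (-6<-5); eliminate r1.
Column r2 is strictly dominated by r3 for the minimizer (-6<-4); eliminate r2.
Only (1, r3) remains, with payoff -6.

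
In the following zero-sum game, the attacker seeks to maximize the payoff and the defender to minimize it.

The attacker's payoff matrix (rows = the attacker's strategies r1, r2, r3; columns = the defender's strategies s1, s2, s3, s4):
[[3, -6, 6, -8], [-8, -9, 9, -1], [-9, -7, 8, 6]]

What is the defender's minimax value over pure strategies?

The worst case (largest entry) in each column is s1: 3, s2: -6, s3: 9, s4: 6.
The best (smallest) of these is -6.

-6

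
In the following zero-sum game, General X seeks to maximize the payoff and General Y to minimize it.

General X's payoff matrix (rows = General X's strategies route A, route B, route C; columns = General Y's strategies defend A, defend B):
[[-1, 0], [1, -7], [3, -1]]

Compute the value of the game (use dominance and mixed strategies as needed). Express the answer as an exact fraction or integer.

-1/5

Row route B is strictly dominated by row route C, so General X never plays it.
The remaining 2×2 game on (route A, route C) × (defend A, defend B) has no saddle point. Let General X play route A with probability p; indifference gives −p + 3(1−p) = −(1−p), so p = 4/5.
Similarly General Y's optimal q on defend A is 1/5, and the value is -1·(1/5) + (0)·(4/5) = -1/5.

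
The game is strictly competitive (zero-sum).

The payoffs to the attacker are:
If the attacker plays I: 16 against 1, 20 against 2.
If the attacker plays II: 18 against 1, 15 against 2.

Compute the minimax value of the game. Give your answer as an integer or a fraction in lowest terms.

120/7

Row minima are 16 and 15, so the attacker's maximin is 16; column maxima are 18 and 20, so the defender's minimax is 18. These differ, so the equilibrium is in mixed strategies.
Let the attacker play I with probability p. The defender is indifferent when 16p + 18(1−p) = 20p + 15(1−p), giving p = 3/7.
Let the defender play 1 with probability q. The attacker is indifferent when 16q + 20(1−q) = 18q + 15(1−q), giving q = 5/7.
The value is 16·(5/7) + (20)·(2/7) = 120/7.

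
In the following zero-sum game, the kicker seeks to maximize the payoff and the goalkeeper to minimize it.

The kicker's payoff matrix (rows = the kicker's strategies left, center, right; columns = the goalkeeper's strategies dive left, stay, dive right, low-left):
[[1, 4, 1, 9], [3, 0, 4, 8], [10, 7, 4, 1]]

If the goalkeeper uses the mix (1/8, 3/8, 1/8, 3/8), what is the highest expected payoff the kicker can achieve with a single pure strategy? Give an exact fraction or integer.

left: (1)·(1/8) + (4)·(3/8) + (1)·(1/8) + (9)·(3/8) = 41/8.
center: (3)·(1/8) + (0)·(3/8) + (4)·(1/8) + (8)·(3/8) = 31/8.
right: (10)·(1/8) + (7)·(3/8) + (4)·(1/8) + (1)·(3/8) = 19/4.
The best pure response is left with expected payoff 41/8.

41/8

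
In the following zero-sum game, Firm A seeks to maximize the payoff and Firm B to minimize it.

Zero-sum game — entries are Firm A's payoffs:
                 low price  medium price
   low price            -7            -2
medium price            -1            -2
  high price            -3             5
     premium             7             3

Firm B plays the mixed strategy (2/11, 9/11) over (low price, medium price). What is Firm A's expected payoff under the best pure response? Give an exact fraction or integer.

41/11

low price: (-7)·(2/11) + (-2)·(9/11) = -32/11.
medium price: (-1)·(2/11) + (-2)·(9/11) = -20/11.
high price: (-3)·(2/11) + (5)·(9/11) = 39/11.
premium: (7)·(2/11) + (3)·(9/11) = 41/11.
The best pure response is premium with expected payoff 41/11.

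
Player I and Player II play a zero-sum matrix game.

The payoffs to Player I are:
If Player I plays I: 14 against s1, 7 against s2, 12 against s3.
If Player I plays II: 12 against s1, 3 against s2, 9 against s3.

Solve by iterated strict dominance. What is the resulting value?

Column s1 is strictly dominated by s2 for Player II (7<14, 3<12); eliminate s1.
Column s3 is strictly dominated by s2 for Player II (7<12, 3<9); eliminate s3.
Row II is strictly dominated by row I (7>3); eliminate II.
Only (I, s2) remains, with payoff 7.

7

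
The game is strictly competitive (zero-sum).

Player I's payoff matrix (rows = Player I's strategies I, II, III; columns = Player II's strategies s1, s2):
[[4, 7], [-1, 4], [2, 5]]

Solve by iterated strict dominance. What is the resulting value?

Row II is strictly dominated by row I (4>-1, 7>4); eliminate II.
Row III is strictly dominated by row I (4>2, 7>5); eliminate III.
Column s2 is strictly dominated by s1 for Player II (4<7); eliminate s2.
Only (I, s1) remains, with payoff 4.

4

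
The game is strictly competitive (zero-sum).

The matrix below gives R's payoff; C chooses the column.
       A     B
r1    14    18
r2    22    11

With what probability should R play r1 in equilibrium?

11/15

Row minima are 14 and 11, so R's maximin is 14; column maxima are 22 and 18, so C's minimax is 18. These differ, so the equilibrium is in mixed strategies.
Let R play r1 with probability p. C is indifferent when 14p + 22(1−p) = 18p + 11(1−p), giving p = 11/15.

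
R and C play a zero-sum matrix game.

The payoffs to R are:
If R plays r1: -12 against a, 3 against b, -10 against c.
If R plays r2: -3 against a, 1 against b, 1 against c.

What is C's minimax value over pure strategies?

-3

The worst case (largest entry) in each column is a: -3, b: 3, c: 1.
The best (smallest) of these is -3.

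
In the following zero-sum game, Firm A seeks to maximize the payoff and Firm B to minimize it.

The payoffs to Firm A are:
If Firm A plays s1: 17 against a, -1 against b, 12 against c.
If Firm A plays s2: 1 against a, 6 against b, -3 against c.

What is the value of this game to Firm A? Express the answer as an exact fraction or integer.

Column a is strictly dominated by c for Firm B (it gives Firm A more in every row).
The remaining 2×2 game on (s1, s2) × (b, c) has no saddle point. Let Firm A play s1 with probability p; indifference gives −p + 6(1−p) = 12p − 3(1−p), so p = 9/22.
Similarly Firm B's optimal q on b is 15/22, and the value is -1·(15/22) + (12)·(7/22) = 69/22.

69/22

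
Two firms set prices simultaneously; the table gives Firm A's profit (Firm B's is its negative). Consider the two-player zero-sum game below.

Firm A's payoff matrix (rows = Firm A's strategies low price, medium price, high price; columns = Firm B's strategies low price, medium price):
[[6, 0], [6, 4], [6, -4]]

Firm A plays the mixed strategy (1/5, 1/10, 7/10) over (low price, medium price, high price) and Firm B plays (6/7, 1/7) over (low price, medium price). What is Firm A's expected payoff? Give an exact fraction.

Against (6/7, 1/7), each row's expected payoff is low price: 36/7; medium price: 40/7; high price: 32/7.
Taking the (1/5, 1/10, 7/10)-weighted average: (1/5)·(36/7) + (1/10)·(40/7) + (7/10)·(32/7) = 24/5.

24/5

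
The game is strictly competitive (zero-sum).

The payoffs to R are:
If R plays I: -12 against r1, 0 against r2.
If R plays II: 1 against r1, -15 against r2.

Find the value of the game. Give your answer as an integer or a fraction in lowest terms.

Row minima are -12 and -15, so R's maximin is -12; column maxima are 1 and 0, so C's minimax is 0. These differ, so the equilibrium is in mixed strategies.
Let R play I with probability p. C is indifferent when −12p + (1−p) = −15(1−p), giving p = 4/7.
Let C play r1 with probability q. R is indifferent when −12q = q − 15(1−q), giving q = 15/28.
The value is -12·(15/28) + (0)·(13/28) = -45/7.

-45/7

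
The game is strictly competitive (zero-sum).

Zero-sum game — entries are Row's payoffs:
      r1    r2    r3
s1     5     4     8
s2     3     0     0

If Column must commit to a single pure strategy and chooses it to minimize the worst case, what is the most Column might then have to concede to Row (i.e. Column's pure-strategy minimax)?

The worst case (largest entry) in each column is r1: 5, r2: 4, r3: 8.
The best (smallest) of these is 4.

4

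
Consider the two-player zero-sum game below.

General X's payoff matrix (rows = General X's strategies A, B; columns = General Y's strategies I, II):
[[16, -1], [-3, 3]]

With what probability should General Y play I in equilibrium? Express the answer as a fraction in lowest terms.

Row minima are -1 and -3, so General X's maximin is -1; column maxima are 16 and 3, so General Y's minimax is 3. These differ, so the equilibrium is in mixed strategies.
Let General Y play I with probability q. General X is indifferent when 16q − (1−q) = −3q + 3(1−q), giving q = 4/23.

4/23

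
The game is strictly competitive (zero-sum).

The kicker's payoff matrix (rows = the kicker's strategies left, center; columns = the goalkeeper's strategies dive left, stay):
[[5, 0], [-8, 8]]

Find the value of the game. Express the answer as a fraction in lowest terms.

Row minima are 0 and -8, so the kicker's maximin is 0; column maxima are 5 and 8, so the goalkeeper's minimax is 5. These differ, so the equilibrium is in mixed strategies.
Let the kicker play left with probability p. The goalkeeper is indifferent when 5p − 8(1−p) = 8(1−p), giving p = 16/21.
Let the goalkeeper play dive left with probability q. The kicker is indifferent when 5q = −8q + 8(1−q), giving q = 8/21.
The value is 5·(8/21) + (0)·(13/21) = 40/21.

40/21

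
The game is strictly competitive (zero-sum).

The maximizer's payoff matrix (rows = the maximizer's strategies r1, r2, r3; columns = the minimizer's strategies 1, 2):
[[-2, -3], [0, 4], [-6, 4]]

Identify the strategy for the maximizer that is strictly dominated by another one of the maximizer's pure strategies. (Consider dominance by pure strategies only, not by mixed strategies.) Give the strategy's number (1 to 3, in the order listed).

Compare r1 with r2: 0 > -2, 4 > -3.
So r2 strictly dominates r1 for the maximizer; r1 is strictly dominated.

1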